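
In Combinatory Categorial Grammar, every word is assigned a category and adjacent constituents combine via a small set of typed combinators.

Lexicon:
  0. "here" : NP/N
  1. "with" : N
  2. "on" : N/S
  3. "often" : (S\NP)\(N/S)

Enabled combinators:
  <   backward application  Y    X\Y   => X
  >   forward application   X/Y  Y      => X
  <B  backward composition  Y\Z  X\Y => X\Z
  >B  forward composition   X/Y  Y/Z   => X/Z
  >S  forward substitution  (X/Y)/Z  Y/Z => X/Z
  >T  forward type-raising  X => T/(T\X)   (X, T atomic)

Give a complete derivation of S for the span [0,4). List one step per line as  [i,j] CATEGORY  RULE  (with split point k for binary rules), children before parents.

[0,4] S   <
  [0,2] NP   >
    [0,1] "here" : NP/N
    [1,2] "with" : N
  [2,4] S\NP   <
    [2,3] "on" : N/S
    [3,4] "often" : (S\NP)\(N/S)

[0,1] NP/N  lex  "here"
[1,2] N  lex  "with"
[0,2] NP  >  k=1
[2,3] N/S  lex  "on"
[3,4] (S\NP)\(N/S)  lex  "often"
[2,4] S\NP  <  k=3
[0,4] S  <  k=2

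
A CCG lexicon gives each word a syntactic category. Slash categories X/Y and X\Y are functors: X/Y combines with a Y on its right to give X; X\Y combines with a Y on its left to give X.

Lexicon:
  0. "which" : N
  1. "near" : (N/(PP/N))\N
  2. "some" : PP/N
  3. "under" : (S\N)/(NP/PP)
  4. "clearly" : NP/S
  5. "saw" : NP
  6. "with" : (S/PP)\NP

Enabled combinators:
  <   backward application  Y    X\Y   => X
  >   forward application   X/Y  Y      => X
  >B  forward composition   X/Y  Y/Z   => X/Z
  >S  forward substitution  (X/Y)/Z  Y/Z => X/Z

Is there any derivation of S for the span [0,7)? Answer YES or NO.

YES

[0,7] S   <
  [0,3] N   >
    [0,2] N/(PP/N)   <
      [0,1] "which" : N
      [1,2] "near" : (N/(PP/N))\N
    [2,3] "some" : PP/N
  [3,7] S\N   >
    [3,4] "under" : (S\N)/(NP/PP)
    [4,7] NP/PP   >B
      [4,5] "clearly" : NP/S
      [5,7] S/PP   <
        [5,6] "saw" : NP
        [6,7] "with" : (S/PP)\NP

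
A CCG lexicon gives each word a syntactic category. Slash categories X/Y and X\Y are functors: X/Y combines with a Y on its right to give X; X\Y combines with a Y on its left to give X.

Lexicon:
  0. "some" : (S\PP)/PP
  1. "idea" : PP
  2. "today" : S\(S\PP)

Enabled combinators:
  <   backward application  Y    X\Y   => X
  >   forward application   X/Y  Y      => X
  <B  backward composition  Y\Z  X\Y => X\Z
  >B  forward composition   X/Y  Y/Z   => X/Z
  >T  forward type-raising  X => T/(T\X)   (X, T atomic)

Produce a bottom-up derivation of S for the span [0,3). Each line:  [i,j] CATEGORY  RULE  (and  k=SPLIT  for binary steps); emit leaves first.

[0,3] S   <
  [0,2] S\PP   >
    [0,1] "some" : (S\PP)/PP
    [1,2] "idea" : PP
  [2,3] "today" : S\(S\PP)

[0,1] (S\PP)/PP  lex  "some"
[1,2] PP  lex  "idea"
[0,2] S\PP  >  k=1
[2,3] S\(S\PP)  lex  "today"
[0,3] S  <  k=2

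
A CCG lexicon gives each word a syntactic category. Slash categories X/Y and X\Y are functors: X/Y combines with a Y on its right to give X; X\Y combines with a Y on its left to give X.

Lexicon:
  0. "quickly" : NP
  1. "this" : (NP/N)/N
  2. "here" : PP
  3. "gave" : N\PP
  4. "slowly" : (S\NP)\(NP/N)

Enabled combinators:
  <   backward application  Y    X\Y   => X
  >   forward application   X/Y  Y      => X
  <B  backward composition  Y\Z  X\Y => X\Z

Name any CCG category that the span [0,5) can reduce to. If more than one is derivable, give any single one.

S

[0,5] S   <
  [0,1] "quickly" : NP
  [1,5] S\NP   <
    [1,4] NP/N   >
      [1,2] "this" : (NP/N)/N
      [2,4] N   <
        [2,3] "here" : PP
        [3,4] "gave" : N\PP
    [4,5] "slowly" : (S\NP)\(NP/N)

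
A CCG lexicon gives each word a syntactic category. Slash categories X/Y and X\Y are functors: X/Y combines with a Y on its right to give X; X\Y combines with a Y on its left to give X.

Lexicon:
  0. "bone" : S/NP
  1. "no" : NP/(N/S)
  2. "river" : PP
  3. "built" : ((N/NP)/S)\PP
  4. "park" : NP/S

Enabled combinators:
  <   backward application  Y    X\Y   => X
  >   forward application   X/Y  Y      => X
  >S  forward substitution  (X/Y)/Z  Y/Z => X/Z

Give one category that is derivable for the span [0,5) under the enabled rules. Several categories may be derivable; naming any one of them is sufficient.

S

[0,5] S   >
  [0,1] "bone" : S/NP
  [1,5] NP   >
    [1,2] "no" : NP/(N/S)
    [2,5] N/S   >S
      [2,4] (N/NP)/S   <
        [2,3] "river" : PP
        [3,4] "built" : ((N/NP)/S)\PP
      [4,5] "park" : NP/S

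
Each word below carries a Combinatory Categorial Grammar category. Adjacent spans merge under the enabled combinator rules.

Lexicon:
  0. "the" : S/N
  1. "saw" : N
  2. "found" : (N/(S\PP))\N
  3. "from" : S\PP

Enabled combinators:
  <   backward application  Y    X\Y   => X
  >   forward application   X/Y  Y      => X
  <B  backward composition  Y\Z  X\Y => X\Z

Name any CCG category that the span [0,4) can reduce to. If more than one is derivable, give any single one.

S

[0,4] S   >
  [0,1] "the" : S/N
  [1,4] N   >
    [1,3] N/(S\PP)   <
      [1,2] "saw" : N
      [2,3] "found" : (N/(S\PP))\N
    [3,4] "from" : S\PP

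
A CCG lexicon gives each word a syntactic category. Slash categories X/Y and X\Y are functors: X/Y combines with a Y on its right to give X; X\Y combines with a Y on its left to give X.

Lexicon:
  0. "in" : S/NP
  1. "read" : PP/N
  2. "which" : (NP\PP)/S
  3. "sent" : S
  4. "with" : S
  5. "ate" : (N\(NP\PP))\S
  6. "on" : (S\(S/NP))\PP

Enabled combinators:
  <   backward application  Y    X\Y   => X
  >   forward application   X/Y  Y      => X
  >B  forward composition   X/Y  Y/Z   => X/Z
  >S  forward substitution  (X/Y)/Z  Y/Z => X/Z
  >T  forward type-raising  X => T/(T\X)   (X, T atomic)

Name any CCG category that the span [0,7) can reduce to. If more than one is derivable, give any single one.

S

[0,7] S   <
  [0,1] "in" : S/NP
  [1,7] S\(S/NP)   <
    [1,6] PP   >
      [1,2] "read" : PP/N
      [2,6] N   <
        [2,4] NP\PP   >
          [2,3] "which" : (NP\PP)/S
          [3,4] "sent" : S
        [4,6] N\(NP\PP)   <
          [4,5] "with" : S
          [5,6] "ate" : (N\(NP\PP))\S
    [6,7] "on" : (S\(S/NP))\PP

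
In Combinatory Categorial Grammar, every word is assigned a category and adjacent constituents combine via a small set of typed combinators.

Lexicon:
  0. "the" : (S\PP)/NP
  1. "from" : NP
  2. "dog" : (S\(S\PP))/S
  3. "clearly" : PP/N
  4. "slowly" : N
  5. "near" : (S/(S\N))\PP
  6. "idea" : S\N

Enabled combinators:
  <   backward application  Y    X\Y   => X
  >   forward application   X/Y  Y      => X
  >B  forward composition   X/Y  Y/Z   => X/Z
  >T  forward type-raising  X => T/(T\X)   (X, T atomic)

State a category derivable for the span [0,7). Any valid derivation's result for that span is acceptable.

S

[0,7] S   <
  [0,2] S\PP   >
    [0,1] "the" : (S\PP)/NP
    [1,2] "from" : NP
  [2,7] S\(S\PP)   >
    [2,3] "dog" : (S\(S\PP))/S
    [3,7] S   >
      [3,6] S/(S\N)   <
        [3,5] PP   >
          [3,4] "clearly" : PP/N
          [4,5] "slowly" : N
        [5,6] "near" : (S/(S\N))\PP
      [6,7] "idea" : S\N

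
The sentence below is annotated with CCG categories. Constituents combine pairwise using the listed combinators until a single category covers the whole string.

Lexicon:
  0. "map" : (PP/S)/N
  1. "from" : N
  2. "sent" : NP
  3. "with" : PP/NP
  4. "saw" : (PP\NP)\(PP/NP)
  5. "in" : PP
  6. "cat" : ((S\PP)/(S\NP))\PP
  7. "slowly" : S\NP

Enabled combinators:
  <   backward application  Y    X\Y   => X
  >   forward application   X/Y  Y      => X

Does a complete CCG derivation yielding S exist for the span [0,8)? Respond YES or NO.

(PP/S)/N N NP PP/NP (PP\NP)\(PP/NP) PP ((S\PP)/(S\NP))\PP S\NP
CKY chart[0,8] = {PP}; S ∉ chart

NO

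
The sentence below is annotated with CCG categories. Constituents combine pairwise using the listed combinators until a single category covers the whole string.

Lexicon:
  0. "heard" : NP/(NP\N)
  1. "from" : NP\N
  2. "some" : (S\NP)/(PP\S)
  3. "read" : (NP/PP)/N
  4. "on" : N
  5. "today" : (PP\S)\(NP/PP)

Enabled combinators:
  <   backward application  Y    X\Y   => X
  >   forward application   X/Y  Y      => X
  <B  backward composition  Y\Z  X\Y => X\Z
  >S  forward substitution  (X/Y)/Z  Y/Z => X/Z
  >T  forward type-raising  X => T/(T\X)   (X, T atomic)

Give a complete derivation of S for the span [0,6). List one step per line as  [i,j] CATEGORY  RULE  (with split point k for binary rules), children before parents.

[0,6] S   <
  [0,2] NP   >
    [0,1] "heard" : NP/(NP\N)
    [1,2] "from" : NP\N
  [2,6] S\NP   >
    [2,3] "some" : (S\NP)/(PP\S)
    [3,6] PP\S   <
      [3,5] NP/PP   >
        [3,4] "read" : (NP/PP)/N
        [4,5] "on" : N
      [5,6] "today" : (PP\S)\(NP/PP)

[0,1] NP/(NP\N)  lex  "heard"
[1,2] NP\N  lex  "from"
[0,2] NP  >  k=1
[2,3] (S\NP)/(PP\S)  lex  "some"
[3,4] (NP/PP)/N  lex  "read"
[4,5] N  lex  "on"
[3,5] NP/PP  >  k=4
[5,6] (PP\S)\(NP/PP)  lex  "today"
[3,6] PP\S  <  k=5
[2,6] S\NP  >  k=3
[0,6] S  <  k=2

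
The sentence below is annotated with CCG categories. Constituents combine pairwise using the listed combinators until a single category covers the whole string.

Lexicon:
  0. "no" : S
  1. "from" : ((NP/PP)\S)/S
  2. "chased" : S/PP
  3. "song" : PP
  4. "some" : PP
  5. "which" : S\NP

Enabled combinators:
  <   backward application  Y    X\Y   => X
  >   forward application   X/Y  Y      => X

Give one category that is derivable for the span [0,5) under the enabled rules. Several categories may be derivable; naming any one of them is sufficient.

NP

[0,6] S   <
  [0,5] NP   >
    [0,4] NP/PP   <
      [0,1] "no" : S
      [1,4] (NP/PP)\S   >
        [1,2] "from" : ((NP/PP)\S)/S
        [2,4] S   >
          [2,3] "chased" : S/PP
          [3,4] "song" : PP
    [4,5] "some" : PP
  [5,6] "which" : S\NP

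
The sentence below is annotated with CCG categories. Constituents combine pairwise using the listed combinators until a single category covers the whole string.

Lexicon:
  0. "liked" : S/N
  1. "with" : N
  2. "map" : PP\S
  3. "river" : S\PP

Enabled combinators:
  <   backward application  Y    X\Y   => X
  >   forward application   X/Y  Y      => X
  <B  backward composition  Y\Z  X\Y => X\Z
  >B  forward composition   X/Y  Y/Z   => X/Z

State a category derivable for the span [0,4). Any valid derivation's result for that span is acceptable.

S

[0,4] S   <
  [0,3] PP   <
    [0,2] S   >
      [0,1] "liked" : S/N
      [1,2] "with" : N
    [2,3] "map" : PP\S
  [3,4] "river" : S\PP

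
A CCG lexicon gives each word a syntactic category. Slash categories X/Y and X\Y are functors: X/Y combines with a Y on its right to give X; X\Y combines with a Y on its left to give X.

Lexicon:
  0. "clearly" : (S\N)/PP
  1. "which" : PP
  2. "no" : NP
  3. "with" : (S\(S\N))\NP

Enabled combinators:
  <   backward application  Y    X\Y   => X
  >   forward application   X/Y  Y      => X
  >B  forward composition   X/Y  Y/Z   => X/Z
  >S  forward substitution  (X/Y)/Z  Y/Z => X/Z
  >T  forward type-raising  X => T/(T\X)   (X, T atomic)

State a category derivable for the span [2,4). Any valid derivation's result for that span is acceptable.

S\(S\N)

[0,4] S   <
  [0,2] S\N   >
    [0,1] "clearly" : (S\N)/PP
    [1,2] "which" : PP
  [2,4] S\(S\N)   <
    [2,3] "no" : NP
    [3,4] "with" : (S\(S\N))\NP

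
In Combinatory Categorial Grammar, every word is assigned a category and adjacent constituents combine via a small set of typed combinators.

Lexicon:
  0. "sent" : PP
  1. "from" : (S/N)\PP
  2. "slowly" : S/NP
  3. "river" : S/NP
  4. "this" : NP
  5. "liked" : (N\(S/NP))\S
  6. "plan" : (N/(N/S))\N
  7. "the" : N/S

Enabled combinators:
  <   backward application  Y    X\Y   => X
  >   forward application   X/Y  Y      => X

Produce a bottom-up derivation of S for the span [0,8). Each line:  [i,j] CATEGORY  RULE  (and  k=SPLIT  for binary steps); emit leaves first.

[0,8] S   >
  [0,2] S/N   <
    [0,1] "sent" : PP
    [1,2] "from" : (S/N)\PP
  [2,8] N   >
    [2,7] N/(N/S)   <
      [2,6] N   <
        [2,3] "slowly" : S/NP
        [3,6] N\(S/NP)   <
          [3,5] S   >
            [3,4] "river" : S/NP
            [4,5] "this" : NP
          [5,6] "liked" : (N\(S/NP))\S
      [6,7] "plan" : (N/(N/S))\N
    [7,8] "the" : N/S

[0,1] PP  lex  "sent"
[1,2] (S/N)\PP  lex  "from"
[0,2] S/N  <  k=1
[2,3] S/NP  lex  "slowly"
[3,4] S/NP  lex  "river"
[4,5] NP  lex  "this"
[3,5] S  >  k=4
[5,6] (N\(S/NP))\S  lex  "liked"
[3,6] N\(S/NP)  <  k=5
[2,6] N  <  k=3
[6,7] (N/(N/S))\N  lex  "plan"
[2,7] N/(N/S)  <  k=6
[7,8] N/S  lex  "the"
[2,8] N  >  k=7
[0,8] S  >  k=2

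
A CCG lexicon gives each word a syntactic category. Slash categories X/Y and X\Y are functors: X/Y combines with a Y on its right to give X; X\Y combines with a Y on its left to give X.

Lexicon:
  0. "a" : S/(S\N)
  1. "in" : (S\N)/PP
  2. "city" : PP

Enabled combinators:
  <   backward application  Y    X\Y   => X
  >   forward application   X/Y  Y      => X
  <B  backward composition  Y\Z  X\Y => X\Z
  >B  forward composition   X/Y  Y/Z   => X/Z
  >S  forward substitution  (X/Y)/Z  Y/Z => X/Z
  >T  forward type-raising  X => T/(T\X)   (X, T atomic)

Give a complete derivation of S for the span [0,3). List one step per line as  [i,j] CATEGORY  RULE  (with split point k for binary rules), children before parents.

[0,1] S/(S\N)  lex  "a"
[1,2] (S\N)/PP  lex  "in"
[2,3] PP  lex  "city"
[1,3] S\N  >  k=2
[0,3] S  >  k=1

[0,3] S   >
  [0,1] "a" : S/(S\N)
  [1,3] S\N   >
    [1,2] "in" : (S\N)/PP
    [2,3] "city" : PP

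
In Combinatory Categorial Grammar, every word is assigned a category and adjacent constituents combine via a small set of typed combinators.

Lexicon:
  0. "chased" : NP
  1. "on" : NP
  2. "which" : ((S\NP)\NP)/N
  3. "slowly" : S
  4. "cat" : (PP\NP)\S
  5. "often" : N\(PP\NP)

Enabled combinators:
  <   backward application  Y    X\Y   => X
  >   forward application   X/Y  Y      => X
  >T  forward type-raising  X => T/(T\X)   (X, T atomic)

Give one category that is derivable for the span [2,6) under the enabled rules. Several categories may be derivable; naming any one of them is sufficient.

[0,6] S   >
  [0,1] S/(S\NP)   >T
    [0,1] "chased" : NP
  [1,6] S\NP   <
    [1,2] "on" : NP
    [2,6] (S\NP)\NP   >
      [2,3] "which" : ((S\NP)\NP)/N
      [3,6] N   <
        [3,5] PP\NP   <
          [3,4] "slowly" : S
          [4,5] "cat" : (PP\NP)\S
        [5,6] "often" : N\(PP\NP)

(S\NP)\NP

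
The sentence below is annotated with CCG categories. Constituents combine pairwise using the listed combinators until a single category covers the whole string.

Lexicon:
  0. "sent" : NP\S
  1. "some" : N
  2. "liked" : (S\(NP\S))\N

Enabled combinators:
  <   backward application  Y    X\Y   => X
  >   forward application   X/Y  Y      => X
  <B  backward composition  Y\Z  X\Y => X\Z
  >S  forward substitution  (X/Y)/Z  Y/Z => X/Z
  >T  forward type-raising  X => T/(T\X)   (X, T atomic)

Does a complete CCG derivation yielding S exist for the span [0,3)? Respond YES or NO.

[0,3] S   <
  [0,1] "sent" : NP\S
  [1,3] S\(NP\S)   <
    [1,2] "some" : N
    [2,3] "liked" : (S\(NP\S))\N

YES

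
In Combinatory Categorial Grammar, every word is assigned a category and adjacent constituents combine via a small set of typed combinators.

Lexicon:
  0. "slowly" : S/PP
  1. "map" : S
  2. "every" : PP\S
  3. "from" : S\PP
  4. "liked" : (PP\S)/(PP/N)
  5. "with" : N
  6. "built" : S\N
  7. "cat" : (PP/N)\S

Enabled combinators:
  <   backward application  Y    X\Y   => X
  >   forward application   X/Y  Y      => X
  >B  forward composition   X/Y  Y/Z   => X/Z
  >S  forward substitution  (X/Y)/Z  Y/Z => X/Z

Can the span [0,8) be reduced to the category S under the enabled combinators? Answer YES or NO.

[0,8] S   >
  [0,1] "slowly" : S/PP
  [1,8] PP   <
    [1,4] S   <
      [1,3] PP   <
        [1,2] "map" : S
        [2,3] "every" : PP\S
      [3,4] "from" : S\PP
    [4,8] PP\S   >
      [4,5] "liked" : (PP\S)/(PP/N)
      [5,8] PP/N   <
        [5,7] S   <
          [5,6] "with" : N
          [6,7] "built" : S\N
        [7,8] "cat" : (PP/N)\S

YES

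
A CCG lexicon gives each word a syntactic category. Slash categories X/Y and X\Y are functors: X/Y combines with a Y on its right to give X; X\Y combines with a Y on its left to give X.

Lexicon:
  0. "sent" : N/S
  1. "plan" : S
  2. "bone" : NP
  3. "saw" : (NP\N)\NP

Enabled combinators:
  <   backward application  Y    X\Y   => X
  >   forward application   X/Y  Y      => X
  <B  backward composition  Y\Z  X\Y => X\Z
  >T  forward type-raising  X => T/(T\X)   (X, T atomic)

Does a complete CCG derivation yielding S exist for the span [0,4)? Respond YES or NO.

N/S S NP (NP\N)\NP
CKY chart[0,4] = {N/(N\NP), NP, NP/(NP\NP), PP/(PP\NP), S/(S\NP)}; S ∉ chart

NO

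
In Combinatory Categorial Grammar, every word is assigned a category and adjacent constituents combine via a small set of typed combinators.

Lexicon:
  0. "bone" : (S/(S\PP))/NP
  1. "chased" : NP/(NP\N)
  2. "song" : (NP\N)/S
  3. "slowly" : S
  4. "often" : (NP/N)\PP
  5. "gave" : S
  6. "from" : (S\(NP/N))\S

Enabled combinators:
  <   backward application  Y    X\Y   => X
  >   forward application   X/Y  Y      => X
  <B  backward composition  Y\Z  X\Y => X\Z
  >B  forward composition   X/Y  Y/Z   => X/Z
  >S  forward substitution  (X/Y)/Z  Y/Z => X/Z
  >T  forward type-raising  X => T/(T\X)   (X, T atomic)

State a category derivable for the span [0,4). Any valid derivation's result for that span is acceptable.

[0,7] S   >
  [0,4] S/(S\PP)   >
    [0,1] "bone" : (S/(S\PP))/NP
    [1,4] NP   >
      [1,2] "chased" : NP/(NP\N)
      [2,4] NP\N   >
        [2,3] "song" : (NP\N)/S
        [3,4] "slowly" : S
  [4,7] S\PP   <B
    [4,5] "often" : (NP/N)\PP
    [5,7] S\(NP/N)   <
      [5,6] "gave" : S
      [6,7] "from" : (S\(NP/N))\S

S/(S\PP)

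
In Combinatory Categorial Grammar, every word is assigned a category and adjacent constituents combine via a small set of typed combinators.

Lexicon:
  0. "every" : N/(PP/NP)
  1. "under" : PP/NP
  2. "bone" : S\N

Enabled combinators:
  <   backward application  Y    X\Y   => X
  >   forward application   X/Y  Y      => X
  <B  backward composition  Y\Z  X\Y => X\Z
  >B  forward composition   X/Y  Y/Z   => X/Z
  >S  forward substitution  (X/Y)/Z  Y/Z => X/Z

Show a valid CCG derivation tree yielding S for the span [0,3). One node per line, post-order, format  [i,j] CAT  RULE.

[0,3] S   <
  [0,2] N   >
    [0,1] "every" : N/(PP/NP)
    [1,2] "under" : PP/NP
  [2,3] "bone" : S\N

[0,1] N/(PP/NP)  lex  "every"
[1,2] PP/NP  lex  "under"
[0,2] N  >  k=1
[2,3] S\N  lex  "bone"
[0,3] S  <  k=2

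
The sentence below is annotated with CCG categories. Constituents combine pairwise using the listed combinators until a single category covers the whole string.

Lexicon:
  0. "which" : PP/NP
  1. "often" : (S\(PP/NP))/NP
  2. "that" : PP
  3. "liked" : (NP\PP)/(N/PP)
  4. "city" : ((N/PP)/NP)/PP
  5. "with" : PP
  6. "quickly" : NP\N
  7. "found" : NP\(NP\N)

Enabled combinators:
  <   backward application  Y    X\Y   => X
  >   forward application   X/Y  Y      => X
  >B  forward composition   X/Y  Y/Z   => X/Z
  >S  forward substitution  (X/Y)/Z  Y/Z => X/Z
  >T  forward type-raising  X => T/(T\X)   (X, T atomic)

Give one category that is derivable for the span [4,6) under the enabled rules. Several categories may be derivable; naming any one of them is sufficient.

(N/PP)/NP

[0,8] S   <
  [0,1] "which" : PP/NP
  [1,8] S\(PP/NP)   >
    [1,2] "often" : (S\(PP/NP))/NP
    [2,8] NP   >
      [2,3] NP/(NP\PP)   >T
        [2,3] "that" : PP
      [3,8] NP\PP   >
        [3,4] "liked" : (NP\PP)/(N/PP)
        [4,8] N/PP   >
          [4,6] (N/PP)/NP   >
            [4,5] "city" : ((N/PP)/NP)/PP
            [5,6] "with" : PP
          [6,8] NP   <
            [6,7] "quickly" : NP\N
            [7,8] "found" : NP\(NP\N)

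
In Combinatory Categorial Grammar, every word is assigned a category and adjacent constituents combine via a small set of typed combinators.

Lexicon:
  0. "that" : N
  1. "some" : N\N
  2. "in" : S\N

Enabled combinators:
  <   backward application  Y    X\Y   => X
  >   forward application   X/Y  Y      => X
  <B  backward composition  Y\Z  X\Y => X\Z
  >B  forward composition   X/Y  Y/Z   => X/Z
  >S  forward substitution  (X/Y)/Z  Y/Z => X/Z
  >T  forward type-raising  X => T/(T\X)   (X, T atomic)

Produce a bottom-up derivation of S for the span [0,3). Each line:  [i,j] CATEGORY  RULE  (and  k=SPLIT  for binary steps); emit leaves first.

[0,3] S   <
  [0,1] "that" : N
  [1,3] S\N   <B
    [1,2] "some" : N\N
    [2,3] "in" : S\N

[0,1] N  lex  "that"
[1,2] N\N  lex  "some"
[2,3] S\N  lex  "in"
[1,3] S\N  <B  k=2
[0,3] S  <  k=1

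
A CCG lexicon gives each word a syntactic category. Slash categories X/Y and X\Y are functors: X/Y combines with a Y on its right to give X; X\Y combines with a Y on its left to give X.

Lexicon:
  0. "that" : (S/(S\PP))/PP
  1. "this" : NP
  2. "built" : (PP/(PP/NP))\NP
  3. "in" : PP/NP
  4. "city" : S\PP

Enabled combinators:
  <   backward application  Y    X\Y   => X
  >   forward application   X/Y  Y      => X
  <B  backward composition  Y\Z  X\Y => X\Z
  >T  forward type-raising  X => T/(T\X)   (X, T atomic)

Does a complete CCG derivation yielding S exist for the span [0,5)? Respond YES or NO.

YES

[0,5] S   >
  [0,4] S/(S\PP)   >
    [0,1] "that" : (S/(S\PP))/PP
    [1,4] PP   >
      [1,3] PP/(PP/NP)   <
        [1,2] "this" : NP
        [2,3] "built" : (PP/(PP/NP))\NP
      [3,4] "in" : PP/NP
  [4,5] "city" : S\PP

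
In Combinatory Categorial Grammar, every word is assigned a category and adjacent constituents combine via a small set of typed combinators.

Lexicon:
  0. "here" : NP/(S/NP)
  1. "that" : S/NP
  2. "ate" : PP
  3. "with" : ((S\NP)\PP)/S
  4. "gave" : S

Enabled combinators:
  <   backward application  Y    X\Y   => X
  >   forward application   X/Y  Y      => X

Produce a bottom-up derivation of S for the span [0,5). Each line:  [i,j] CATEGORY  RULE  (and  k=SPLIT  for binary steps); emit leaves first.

[0,1] NP/(S/NP)  lex  "here"
[1,2] S/NP  lex  "that"
[0,2] NP  >  k=1
[2,3] PP  lex  "ate"
[3,4] ((S\NP)\PP)/S  lex  "with"
[4,5] S  lex  "gave"
[3,5] (S\NP)\PP  >  k=4
[2,5] S\NP  <  k=3
[0,5] S  <  k=2

[0,5] S   <
  [0,2] NP   >
    [0,1] "here" : NP/(S/NP)
    [1,2] "that" : S/NP
  [2,5] S\NP   <
    [2,3] "ate" : PP
    [3,5] (S\NP)\PP   >
      [3,4] "with" : ((S\NP)\PP)/S
      [4,5] "gave" : S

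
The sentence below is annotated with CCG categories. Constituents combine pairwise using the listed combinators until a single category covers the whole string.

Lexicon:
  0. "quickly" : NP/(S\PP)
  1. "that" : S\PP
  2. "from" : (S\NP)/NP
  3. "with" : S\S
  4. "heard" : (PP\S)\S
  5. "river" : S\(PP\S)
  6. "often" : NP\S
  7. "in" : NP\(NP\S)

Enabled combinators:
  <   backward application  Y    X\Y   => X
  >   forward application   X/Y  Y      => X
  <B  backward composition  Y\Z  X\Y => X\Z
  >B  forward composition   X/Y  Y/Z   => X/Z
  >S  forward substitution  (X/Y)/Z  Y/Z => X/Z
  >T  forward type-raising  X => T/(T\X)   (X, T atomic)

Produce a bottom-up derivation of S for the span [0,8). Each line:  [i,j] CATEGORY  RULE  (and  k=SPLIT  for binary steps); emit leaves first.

[0,1] NP/(S\PP)  lex  "quickly"
[1,2] S\PP  lex  "that"
[0,2] NP  >  k=1
[2,3] (S\NP)/NP  lex  "from"
[3,4] S\S  lex  "with"
[4,5] (PP\S)\S  lex  "heard"
[5,6] S\(PP\S)  lex  "river"
[4,6] S\S  <B  k=5
[3,6] S\S  <B  k=4
[6,7] NP\S  lex  "often"
[3,7] NP\S  <B  k=6
[7,8] NP\(NP\S)  lex  "in"
[3,8] NP  <  k=7
[2,8] S\NP  >  k=3
[0,8] S  <  k=2

[0,8] S   <
  [0,2] NP   >
    [0,1] "quickly" : NP/(S\PP)
    [1,2] "that" : S\PP
  [2,8] S\NP   >
    [2,3] "from" : (S\NP)/NP
    [3,8] NP   <
      [3,7] NP\S   <B
        [3,6] S\S   <B
          [3,4] "with" : S\S
          [4,6] S\S   <B
            [4,5] "heard" : (PP\S)\S
            [5,6] "river" : S\(PP\S)
        [6,7] "often" : NP\S
      [7,8] "in" : NP\(NP\S)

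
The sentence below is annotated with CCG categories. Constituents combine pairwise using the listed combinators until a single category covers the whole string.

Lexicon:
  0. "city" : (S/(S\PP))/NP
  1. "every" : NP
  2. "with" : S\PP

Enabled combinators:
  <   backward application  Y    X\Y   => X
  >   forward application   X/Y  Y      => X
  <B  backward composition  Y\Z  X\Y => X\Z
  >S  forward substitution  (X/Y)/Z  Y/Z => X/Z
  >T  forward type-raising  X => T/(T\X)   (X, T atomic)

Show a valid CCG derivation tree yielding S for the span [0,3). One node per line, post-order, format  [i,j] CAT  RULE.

[0,1] (S/(S\PP))/NP  lex  "city"
[1,2] NP  lex  "every"
[0,2] S/(S\PP)  >  k=1
[2,3] S\PP  lex  "with"
[0,3] S  >  k=2

[0,3] S   >
  [0,2] S/(S\PP)   >
    [0,1] "city" : (S/(S\PP))/NP
    [1,2] "every" : NP
  [2,3] "with" : S\PP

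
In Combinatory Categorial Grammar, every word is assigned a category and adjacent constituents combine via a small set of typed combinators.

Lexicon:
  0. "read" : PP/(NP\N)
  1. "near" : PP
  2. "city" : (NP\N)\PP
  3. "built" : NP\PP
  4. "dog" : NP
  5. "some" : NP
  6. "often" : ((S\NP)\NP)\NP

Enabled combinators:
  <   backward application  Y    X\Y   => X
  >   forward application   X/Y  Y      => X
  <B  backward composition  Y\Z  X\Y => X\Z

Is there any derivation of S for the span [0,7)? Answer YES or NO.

[0,7] S   <
  [0,3] PP   >
    [0,1] "read" : PP/(NP\N)
    [1,3] NP\N   <
      [1,2] "near" : PP
      [2,3] "city" : (NP\N)\PP
  [3,7] S\PP   <B
    [3,4] "built" : NP\PP
    [4,7] S\NP   <
      [4,5] "dog" : NP
      [5,7] (S\NP)\NP   <
        [5,6] "some" : NP
        [6,7] "often" : ((S\NP)\NP)\NP

YES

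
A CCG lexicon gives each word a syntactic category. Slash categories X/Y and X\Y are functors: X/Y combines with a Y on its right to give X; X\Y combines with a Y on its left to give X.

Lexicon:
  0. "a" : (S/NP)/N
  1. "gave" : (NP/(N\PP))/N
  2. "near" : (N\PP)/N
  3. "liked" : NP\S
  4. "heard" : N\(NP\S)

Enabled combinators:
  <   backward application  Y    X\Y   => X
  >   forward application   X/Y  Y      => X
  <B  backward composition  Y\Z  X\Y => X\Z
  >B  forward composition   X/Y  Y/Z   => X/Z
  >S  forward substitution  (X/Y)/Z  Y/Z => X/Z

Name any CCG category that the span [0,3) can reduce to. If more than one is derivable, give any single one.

[0,5] S   >
  [0,3] S/N   >S
    [0,1] "a" : (S/NP)/N
    [1,3] NP/N   >S
      [1,2] "gave" : (NP/(N\PP))/N
      [2,3] "near" : (N\PP)/N
  [3,5] N   <
    [3,4] "liked" : NP\S
    [4,5] "heard" : N\(NP\S)

S/N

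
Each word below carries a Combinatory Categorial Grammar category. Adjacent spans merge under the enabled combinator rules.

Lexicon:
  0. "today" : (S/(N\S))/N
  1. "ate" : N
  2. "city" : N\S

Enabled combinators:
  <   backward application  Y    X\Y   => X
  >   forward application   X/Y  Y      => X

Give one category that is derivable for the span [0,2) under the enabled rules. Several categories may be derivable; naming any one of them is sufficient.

[0,3] S   >
  [0,2] S/(N\S)   >
    [0,1] "today" : (S/(N\S))/N
    [1,2] "ate" : N
  [2,3] "city" : N\S

S/(N\S)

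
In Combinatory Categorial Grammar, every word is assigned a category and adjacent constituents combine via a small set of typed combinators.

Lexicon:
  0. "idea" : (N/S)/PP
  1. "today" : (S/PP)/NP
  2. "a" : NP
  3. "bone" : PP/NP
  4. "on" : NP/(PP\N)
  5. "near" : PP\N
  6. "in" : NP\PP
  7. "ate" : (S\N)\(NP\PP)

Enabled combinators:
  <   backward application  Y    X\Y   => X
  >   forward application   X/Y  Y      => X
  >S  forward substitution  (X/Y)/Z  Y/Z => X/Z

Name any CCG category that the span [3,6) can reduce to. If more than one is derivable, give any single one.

[0,8] S   <
  [0,6] N   >
    [0,3] N/PP   >S
      [0,1] "idea" : (N/S)/PP
      [1,3] S/PP   >
        [1,2] "today" : (S/PP)/NP
        [2,3] "a" : NP
    [3,6] PP   >
      [3,4] "bone" : PP/NP
      [4,6] NP   >
        [4,5] "on" : NP/(PP\N)
        [5,6] "near" : PP\N
  [6,8] S\N   <
    [6,7] "in" : NP\PP
    [7,8] "ate" : (S\N)\(NP\PP)

PP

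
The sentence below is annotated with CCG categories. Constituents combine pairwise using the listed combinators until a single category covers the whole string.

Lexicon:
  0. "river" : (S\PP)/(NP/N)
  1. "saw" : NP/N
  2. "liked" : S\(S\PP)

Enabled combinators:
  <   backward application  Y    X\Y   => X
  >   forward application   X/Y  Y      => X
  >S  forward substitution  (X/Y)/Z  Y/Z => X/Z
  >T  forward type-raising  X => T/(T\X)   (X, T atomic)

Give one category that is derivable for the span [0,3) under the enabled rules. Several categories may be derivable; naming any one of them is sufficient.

S

[0,3] S   <
  [0,2] S\PP   >
    [0,1] "river" : (S\PP)/(NP/N)
    [1,2] "saw" : NP/N
  [2,3] "liked" : S\(S\PP)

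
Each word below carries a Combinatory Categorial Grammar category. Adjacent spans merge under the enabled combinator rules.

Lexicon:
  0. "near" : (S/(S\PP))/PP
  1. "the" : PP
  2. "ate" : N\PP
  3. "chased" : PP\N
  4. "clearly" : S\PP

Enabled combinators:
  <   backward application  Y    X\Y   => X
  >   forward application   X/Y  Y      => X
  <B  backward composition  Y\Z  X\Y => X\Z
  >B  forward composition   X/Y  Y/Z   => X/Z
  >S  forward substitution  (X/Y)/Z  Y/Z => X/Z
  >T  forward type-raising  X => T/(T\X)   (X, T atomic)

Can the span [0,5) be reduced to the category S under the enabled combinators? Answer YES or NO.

[0,5] S   >
  [0,2] S/(S\PP)   >
    [0,1] "near" : (S/(S\PP))/PP
    [1,2] "the" : PP
  [2,5] S\PP   <B
    [2,3] "ate" : N\PP
    [3,5] S\N   <B
      [3,4] "chased" : PP\N
      [4,5] "clearly" : S\PP

YES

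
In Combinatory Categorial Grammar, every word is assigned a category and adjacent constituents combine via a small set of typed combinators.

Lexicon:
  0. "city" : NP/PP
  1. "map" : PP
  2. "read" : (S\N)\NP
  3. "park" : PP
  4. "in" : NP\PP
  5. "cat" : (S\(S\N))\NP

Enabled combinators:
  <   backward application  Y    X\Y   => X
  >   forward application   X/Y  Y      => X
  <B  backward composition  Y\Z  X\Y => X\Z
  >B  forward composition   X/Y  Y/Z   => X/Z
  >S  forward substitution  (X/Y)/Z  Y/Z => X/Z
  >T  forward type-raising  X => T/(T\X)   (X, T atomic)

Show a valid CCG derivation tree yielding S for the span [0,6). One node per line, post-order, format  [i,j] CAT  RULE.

[0,6] S   <
  [0,3] S\N   <
    [0,2] NP   >
      [0,1] "city" : NP/PP
      [1,2] "map" : PP
    [2,3] "read" : (S\N)\NP
  [3,6] S\(S\N)   <
    [3,5] NP   <
      [3,4] "park" : PP
      [4,5] "in" : NP\PP
    [5,6] "cat" : (S\(S\N))\NP

[0,1] NP/PP  lex  "city"
[1,2] PP  lex  "map"
[0,2] NP  >  k=1
[2,3] (S\N)\NP  lex  "read"
[0,3] S\N  <  k=2
[3,4] PP  lex  "park"
[4,5] NP\PP  lex  "in"
[3,5] NP  <  k=4
[5,6] (S\(S\N))\NP  lex  "cat"
[3,6] S\(S\N)  <  k=5
[0,6] S  <  k=3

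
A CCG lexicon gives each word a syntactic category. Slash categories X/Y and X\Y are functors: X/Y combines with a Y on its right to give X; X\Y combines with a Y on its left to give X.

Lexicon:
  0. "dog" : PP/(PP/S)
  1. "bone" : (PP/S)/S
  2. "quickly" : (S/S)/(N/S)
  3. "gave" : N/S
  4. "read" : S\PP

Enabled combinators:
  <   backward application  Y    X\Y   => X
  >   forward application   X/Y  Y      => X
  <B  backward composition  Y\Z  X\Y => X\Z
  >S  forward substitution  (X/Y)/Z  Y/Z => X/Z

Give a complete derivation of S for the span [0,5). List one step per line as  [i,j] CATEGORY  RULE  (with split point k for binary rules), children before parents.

[0,5] S   <
  [0,4] PP   >
    [0,1] "dog" : PP/(PP/S)
    [1,4] PP/S   >S
      [1,2] "bone" : (PP/S)/S
      [2,4] S/S   >
        [2,3] "quickly" : (S/S)/(N/S)
        [3,4] "gave" : N/S
  [4,5] "read" : S\PP

[0,1] PP/(PP/S)  lex  "dog"
[1,2] (PP/S)/S  lex  "bone"
[2,3] (S/S)/(N/S)  lex  "quickly"
[3,4] N/S  lex  "gave"
[2,4] S/S  >  k=3
[1,4] PP/S  >S  k=2
[0,4] PP  >  k=1
[4,5] S\PP  lex  "read"
[0,5] S  <  k=4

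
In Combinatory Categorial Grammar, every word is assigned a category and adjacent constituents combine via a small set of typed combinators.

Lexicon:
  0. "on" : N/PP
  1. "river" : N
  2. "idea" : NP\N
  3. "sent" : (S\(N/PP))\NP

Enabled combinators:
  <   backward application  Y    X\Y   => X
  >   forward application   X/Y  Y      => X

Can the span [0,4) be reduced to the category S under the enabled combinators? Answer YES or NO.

YES

[0,4] S   <
  [0,1] "on" : N/PP
  [1,4] S\(N/PP)   <
    [1,3] NP   <
      [1,2] "river" : N
      [2,3] "idea" : NP\N
    [3,4] "sent" : (S\(N/PP))\NP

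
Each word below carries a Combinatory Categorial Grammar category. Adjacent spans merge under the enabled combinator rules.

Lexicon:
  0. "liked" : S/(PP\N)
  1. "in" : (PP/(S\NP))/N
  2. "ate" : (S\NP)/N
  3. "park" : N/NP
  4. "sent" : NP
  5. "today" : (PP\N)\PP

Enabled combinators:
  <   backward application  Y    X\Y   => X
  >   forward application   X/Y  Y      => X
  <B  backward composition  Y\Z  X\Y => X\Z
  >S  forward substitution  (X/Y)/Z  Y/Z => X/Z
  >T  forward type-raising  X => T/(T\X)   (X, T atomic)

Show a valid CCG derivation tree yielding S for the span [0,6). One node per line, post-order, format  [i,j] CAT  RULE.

[0,1] S/(PP\N)  lex  "liked"
[1,2] (PP/(S\NP))/N  lex  "in"
[2,3] (S\NP)/N  lex  "ate"
[1,3] PP/N  >S  k=2
[3,4] N/NP  lex  "park"
[4,5] NP  lex  "sent"
[3,5] N  >  k=4
[1,5] PP  >  k=3
[5,6] (PP\N)\PP  lex  "today"
[1,6] PP\N  <  k=5
[0,6] S  >  k=1

[0,6] S   >
  [0,1] "liked" : S/(PP\N)
  [1,6] PP\N   <
    [1,5] PP   >
      [1,3] PP/N   >S
        [1,2] "in" : (PP/(S\NP))/N
        [2,3] "ate" : (S\NP)/N
      [3,5] N   >
        [3,4] "park" : N/NP
        [4,5] "sent" : NP
    [5,6] "today" : (PP\N)\PP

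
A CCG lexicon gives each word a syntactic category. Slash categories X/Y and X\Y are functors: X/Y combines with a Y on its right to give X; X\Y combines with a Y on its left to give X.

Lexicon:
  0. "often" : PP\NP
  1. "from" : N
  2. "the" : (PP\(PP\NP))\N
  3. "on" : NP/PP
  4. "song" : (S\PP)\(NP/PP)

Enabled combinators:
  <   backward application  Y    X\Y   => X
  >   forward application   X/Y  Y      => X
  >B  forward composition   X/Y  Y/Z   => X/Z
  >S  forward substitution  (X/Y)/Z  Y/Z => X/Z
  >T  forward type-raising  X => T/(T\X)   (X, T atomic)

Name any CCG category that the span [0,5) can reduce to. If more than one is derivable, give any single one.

[0,5] S   <
  [0,3] PP   <
    [0,1] "often" : PP\NP
    [1,3] PP\(PP\NP)   <
      [1,2] "from" : N
      [2,3] "the" : (PP\(PP\NP))\N
  [3,5] S\PP   <
    [3,4] "on" : NP/PP
    [4,5] "song" : (S\PP)\(NP/PP)

S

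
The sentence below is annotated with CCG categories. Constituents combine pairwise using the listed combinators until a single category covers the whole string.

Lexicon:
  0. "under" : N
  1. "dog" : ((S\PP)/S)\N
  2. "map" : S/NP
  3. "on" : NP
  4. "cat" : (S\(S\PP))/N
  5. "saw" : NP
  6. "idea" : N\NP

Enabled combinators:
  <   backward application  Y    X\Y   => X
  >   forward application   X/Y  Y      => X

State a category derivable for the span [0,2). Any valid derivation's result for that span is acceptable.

(S\PP)/S

[0,7] S   <
  [0,4] S\PP   >
    [0,2] (S\PP)/S   <
      [0,1] "under" : N
      [1,2] "dog" : ((S\PP)/S)\N
    [2,4] S   >
      [2,3] "map" : S/NP
      [3,4] "on" : NP
  [4,7] S\(S\PP)   >
    [4,5] "cat" : (S\(S\PP))/N
    [5,7] N   <
      [5,6] "saw" : NP
      [6,7] "idea" : N\NP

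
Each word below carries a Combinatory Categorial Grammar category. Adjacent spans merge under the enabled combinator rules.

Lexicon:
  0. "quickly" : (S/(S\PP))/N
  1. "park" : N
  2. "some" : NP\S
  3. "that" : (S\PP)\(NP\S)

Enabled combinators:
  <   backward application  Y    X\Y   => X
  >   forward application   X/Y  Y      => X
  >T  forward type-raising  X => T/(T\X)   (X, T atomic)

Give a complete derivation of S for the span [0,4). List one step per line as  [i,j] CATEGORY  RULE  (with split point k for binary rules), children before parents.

[0,4] S   >
  [0,2] S/(S\PP)   >
    [0,1] "quickly" : (S/(S\PP))/N
    [1,2] "park" : N
  [2,4] S\PP   <
    [2,3] "some" : NP\S
    [3,4] "that" : (S\PP)\(NP\S)

[0,1] (S/(S\PP))/N  lex  "quickly"
[1,2] N  lex  "park"
[0,2] S/(S\PP)  >  k=1
[2,3] NP\S  lex  "some"
[3,4] (S\PP)\(NP\S)  lex  "that"
[2,4] S\PP  <  k=3
[0,4] S  >  k=2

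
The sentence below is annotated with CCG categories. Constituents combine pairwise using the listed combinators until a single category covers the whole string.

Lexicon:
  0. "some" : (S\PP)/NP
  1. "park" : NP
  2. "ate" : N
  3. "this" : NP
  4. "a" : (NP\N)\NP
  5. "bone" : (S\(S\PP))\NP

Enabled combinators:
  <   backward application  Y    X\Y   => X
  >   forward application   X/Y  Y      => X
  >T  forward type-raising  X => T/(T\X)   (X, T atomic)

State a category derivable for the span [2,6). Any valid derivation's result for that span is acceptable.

S\(S\PP)

[0,6] S   <
  [0,2] S\PP   >
    [0,1] "some" : (S\PP)/NP
    [1,2] "park" : NP
  [2,6] S\(S\PP)   <
    [2,5] NP   >
      [2,3] NP/(NP\N)   >T
        [2,3] "ate" : N
      [3,5] NP\N   <
        [3,4] "this" : NP
        [4,5] "a" : (NP\N)\NP
    [5,6] "bone" : (S\(S\PP))\NP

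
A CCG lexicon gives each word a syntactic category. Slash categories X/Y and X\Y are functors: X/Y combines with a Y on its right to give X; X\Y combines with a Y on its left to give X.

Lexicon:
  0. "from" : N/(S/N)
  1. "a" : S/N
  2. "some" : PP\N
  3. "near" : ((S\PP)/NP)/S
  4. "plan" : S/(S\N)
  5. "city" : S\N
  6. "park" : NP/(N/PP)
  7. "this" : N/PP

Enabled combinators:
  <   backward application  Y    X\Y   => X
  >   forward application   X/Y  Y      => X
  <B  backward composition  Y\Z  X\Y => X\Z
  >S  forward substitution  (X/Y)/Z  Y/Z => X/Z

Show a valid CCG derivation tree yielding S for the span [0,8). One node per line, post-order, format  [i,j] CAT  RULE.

[0,8] S   <
  [0,3] PP   <
    [0,2] N   >
      [0,1] "from" : N/(S/N)
      [1,2] "a" : S/N
    [2,3] "some" : PP\N
  [3,8] S\PP   >
    [3,6] (S\PP)/NP   >
      [3,4] "near" : ((S\PP)/NP)/S
      [4,6] S   >
        [4,5] "plan" : S/(S\N)
        [5,6] "city" : S\N
    [6,8] NP   >
      [6,7] "park" : NP/(N/PP)
      [7,8] "this" : N/PP

[0,1] N/(S/N)  lex  "from"
[1,2] S/N  lex  "a"
[0,2] N  >  k=1
[2,3] PP\N  lex  "some"
[0,3] PP  <  k=2
[3,4] ((S\PP)/NP)/S  lex  "near"
[4,5] S/(S\N)  lex  "plan"
[5,6] S\N  lex  "city"
[4,6] S  >  k=5
[3,6] (S\PP)/NP  >  k=4
[6,7] NP/(N/PP)  lex  "park"
[7,8] N/PP  lex  "this"
[6,8] NP  >  k=7
[3,8] S\PP  >  k=6
[0,8] S  <  k=3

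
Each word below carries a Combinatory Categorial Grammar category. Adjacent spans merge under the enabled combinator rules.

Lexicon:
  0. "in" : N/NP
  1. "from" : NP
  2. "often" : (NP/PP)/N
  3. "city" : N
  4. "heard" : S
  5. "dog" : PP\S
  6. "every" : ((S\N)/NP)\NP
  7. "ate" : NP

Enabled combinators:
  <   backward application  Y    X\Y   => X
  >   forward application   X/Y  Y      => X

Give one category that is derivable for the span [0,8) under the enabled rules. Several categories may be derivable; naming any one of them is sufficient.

S

[0,8] S   <
  [0,2] N   >
    [0,1] "in" : N/NP
    [1,2] "from" : NP
  [2,8] S\N   >
    [2,7] (S\N)/NP   <
      [2,6] NP   >
        [2,4] NP/PP   >
          [2,3] "often" : (NP/PP)/N
          [3,4] "city" : N
        [4,6] PP   <
          [4,5] "heard" : S
          [5,6] "dog" : PP\S
      [6,7] "every" : ((S\N)/NP)\NP
    [7,8] "ate" : NP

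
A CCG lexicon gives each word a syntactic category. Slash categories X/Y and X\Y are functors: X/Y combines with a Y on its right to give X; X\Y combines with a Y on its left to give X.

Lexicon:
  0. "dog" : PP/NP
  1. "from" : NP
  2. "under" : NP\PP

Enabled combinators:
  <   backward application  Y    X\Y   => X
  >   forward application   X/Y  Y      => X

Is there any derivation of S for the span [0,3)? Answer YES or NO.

NO

PP/NP NP NP\PP
CKY chart[0,3] = {NP}; S ∉ chart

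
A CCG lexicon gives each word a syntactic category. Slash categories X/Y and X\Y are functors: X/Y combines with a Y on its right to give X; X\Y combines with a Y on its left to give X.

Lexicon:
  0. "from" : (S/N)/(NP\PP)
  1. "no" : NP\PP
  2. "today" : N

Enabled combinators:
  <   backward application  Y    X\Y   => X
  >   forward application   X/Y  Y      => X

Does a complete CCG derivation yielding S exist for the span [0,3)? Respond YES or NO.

[0,3] S   >
  [0,2] S/N   >
    [0,1] "from" : (S/N)/(NP\PP)
    [1,2] "no" : NP\PP
  [2,3] "today" : N

YES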